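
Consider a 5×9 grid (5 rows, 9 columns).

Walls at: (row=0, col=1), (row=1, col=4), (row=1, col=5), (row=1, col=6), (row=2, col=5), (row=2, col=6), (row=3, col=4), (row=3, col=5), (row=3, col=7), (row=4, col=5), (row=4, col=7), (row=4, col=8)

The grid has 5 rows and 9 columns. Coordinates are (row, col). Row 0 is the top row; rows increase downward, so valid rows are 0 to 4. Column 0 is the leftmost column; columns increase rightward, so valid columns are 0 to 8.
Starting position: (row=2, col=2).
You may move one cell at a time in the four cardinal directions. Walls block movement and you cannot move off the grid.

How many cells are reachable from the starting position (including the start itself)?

Answer: Reachable cells: 31

Derivation:
BFS flood-fill from (row=2, col=2):
  Distance 0: (row=2, col=2)
  Distance 1: (row=1, col=2), (row=2, col=1), (row=2, col=3), (row=3, col=2)
  Distance 2: (row=0, col=2), (row=1, col=1), (row=1, col=3), (row=2, col=0), (row=2, col=4), (row=3, col=1), (row=3, col=3), (row=4, col=2)
  Distance 3: (row=0, col=3), (row=1, col=0), (row=3, col=0), (row=4, col=1), (row=4, col=3)
  Distance 4: (row=0, col=0), (row=0, col=4), (row=4, col=0), (row=4, col=4)
  Distance 5: (row=0, col=5)
  Distance 6: (row=0, col=6)
  Distance 7: (row=0, col=7)
  Distance 8: (row=0, col=8), (row=1, col=7)
  Distance 9: (row=1, col=8), (row=2, col=7)
  Distance 10: (row=2, col=8)
  Distance 11: (row=3, col=8)
Total reachable: 31 (grid has 33 open cells total)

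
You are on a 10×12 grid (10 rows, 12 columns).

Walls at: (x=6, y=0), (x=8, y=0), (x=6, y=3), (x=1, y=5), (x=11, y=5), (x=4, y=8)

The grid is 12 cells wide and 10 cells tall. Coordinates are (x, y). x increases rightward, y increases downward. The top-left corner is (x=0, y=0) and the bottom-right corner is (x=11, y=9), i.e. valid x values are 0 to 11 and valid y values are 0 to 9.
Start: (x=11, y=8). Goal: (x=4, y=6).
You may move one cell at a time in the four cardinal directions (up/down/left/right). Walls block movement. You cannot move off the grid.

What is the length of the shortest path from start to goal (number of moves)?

Answer: Shortest path length: 9

Derivation:
BFS from (x=11, y=8) until reaching (x=4, y=6):
  Distance 0: (x=11, y=8)
  Distance 1: (x=11, y=7), (x=10, y=8), (x=11, y=9)
  Distance 2: (x=11, y=6), (x=10, y=7), (x=9, y=8), (x=10, y=9)
  Distance 3: (x=10, y=6), (x=9, y=7), (x=8, y=8), (x=9, y=9)
  Distance 4: (x=10, y=5), (x=9, y=6), (x=8, y=7), (x=7, y=8), (x=8, y=9)
  Distance 5: (x=10, y=4), (x=9, y=5), (x=8, y=6), (x=7, y=7), (x=6, y=8), (x=7, y=9)
  Distance 6: (x=10, y=3), (x=9, y=4), (x=11, y=4), (x=8, y=5), (x=7, y=6), (x=6, y=7), (x=5, y=8), (x=6, y=9)
  Distance 7: (x=10, y=2), (x=9, y=3), (x=11, y=3), (x=8, y=4), (x=7, y=5), (x=6, y=6), (x=5, y=7), (x=5, y=9)
  Distance 8: (x=10, y=1), (x=9, y=2), (x=11, y=2), (x=8, y=3), (x=7, y=4), (x=6, y=5), (x=5, y=6), (x=4, y=7), (x=4, y=9)
  Distance 9: (x=10, y=0), (x=9, y=1), (x=11, y=1), (x=8, y=2), (x=7, y=3), (x=6, y=4), (x=5, y=5), (x=4, y=6), (x=3, y=7), (x=3, y=9)  <- goal reached here
One shortest path (9 moves): (x=11, y=8) -> (x=10, y=8) -> (x=9, y=8) -> (x=8, y=8) -> (x=7, y=8) -> (x=6, y=8) -> (x=5, y=8) -> (x=5, y=7) -> (x=4, y=7) -> (x=4, y=6)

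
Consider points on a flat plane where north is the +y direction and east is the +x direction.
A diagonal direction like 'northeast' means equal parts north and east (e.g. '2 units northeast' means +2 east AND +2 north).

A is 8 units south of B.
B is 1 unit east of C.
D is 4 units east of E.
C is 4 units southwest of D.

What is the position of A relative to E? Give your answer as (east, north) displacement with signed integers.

Place E at the origin (east=0, north=0).
  D is 4 units east of E: delta (east=+4, north=+0); D at (east=4, north=0).
  C is 4 units southwest of D: delta (east=-4, north=-4); C at (east=0, north=-4).
  B is 1 unit east of C: delta (east=+1, north=+0); B at (east=1, north=-4).
  A is 8 units south of B: delta (east=+0, north=-8); A at (east=1, north=-12).
Therefore A relative to E: (east=1, north=-12).

Answer: A is at (east=1, north=-12) relative to E.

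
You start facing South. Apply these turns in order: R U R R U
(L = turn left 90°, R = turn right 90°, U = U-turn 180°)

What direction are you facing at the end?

Answer: Final heading: East

Derivation:
Start: South
  R (right (90° clockwise)) -> West
  U (U-turn (180°)) -> East
  R (right (90° clockwise)) -> South
  R (right (90° clockwise)) -> West
  U (U-turn (180°)) -> East
Final: East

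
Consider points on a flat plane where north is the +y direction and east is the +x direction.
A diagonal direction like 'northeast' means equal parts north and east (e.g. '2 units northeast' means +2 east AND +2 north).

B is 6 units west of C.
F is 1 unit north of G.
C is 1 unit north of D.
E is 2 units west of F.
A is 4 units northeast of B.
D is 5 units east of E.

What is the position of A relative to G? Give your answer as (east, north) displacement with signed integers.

Answer: A is at (east=1, north=6) relative to G.

Derivation:
Place G at the origin (east=0, north=0).
  F is 1 unit north of G: delta (east=+0, north=+1); F at (east=0, north=1).
  E is 2 units west of F: delta (east=-2, north=+0); E at (east=-2, north=1).
  D is 5 units east of E: delta (east=+5, north=+0); D at (east=3, north=1).
  C is 1 unit north of D: delta (east=+0, north=+1); C at (east=3, north=2).
  B is 6 units west of C: delta (east=-6, north=+0); B at (east=-3, north=2).
  A is 4 units northeast of B: delta (east=+4, north=+4); A at (east=1, north=6).
Therefore A relative to G: (east=1, north=6).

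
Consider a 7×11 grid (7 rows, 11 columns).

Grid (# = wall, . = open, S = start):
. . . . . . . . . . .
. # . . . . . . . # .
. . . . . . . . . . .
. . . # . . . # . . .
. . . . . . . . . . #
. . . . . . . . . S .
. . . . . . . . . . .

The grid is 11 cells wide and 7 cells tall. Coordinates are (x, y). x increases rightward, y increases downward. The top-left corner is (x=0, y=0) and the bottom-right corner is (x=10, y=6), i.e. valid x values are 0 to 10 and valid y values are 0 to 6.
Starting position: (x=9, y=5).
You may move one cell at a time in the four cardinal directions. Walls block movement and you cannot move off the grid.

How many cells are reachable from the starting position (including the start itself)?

BFS flood-fill from (x=9, y=5):
  Distance 0: (x=9, y=5)
  Distance 1: (x=9, y=4), (x=8, y=5), (x=10, y=5), (x=9, y=6)
  Distance 2: (x=9, y=3), (x=8, y=4), (x=7, y=5), (x=8, y=6), (x=10, y=6)
  Distance 3: (x=9, y=2), (x=8, y=3), (x=10, y=3), (x=7, y=4), (x=6, y=5), (x=7, y=6)
  Distance 4: (x=8, y=2), (x=10, y=2), (x=6, y=4), (x=5, y=5), (x=6, y=6)
  Distance 5: (x=8, y=1), (x=10, y=1), (x=7, y=2), (x=6, y=3), (x=5, y=4), (x=4, y=5), (x=5, y=6)
  Distance 6: (x=8, y=0), (x=10, y=0), (x=7, y=1), (x=6, y=2), (x=5, y=3), (x=4, y=4), (x=3, y=5), (x=4, y=6)
  Distance 7: (x=7, y=0), (x=9, y=0), (x=6, y=1), (x=5, y=2), (x=4, y=3), (x=3, y=4), (x=2, y=5), (x=3, y=6)
  Distance 8: (x=6, y=0), (x=5, y=1), (x=4, y=2), (x=2, y=4), (x=1, y=5), (x=2, y=6)
  Distance 9: (x=5, y=0), (x=4, y=1), (x=3, y=2), (x=2, y=3), (x=1, y=4), (x=0, y=5), (x=1, y=6)
  Distance 10: (x=4, y=0), (x=3, y=1), (x=2, y=2), (x=1, y=3), (x=0, y=4), (x=0, y=6)
  Distance 11: (x=3, y=0), (x=2, y=1), (x=1, y=2), (x=0, y=3)
  Distance 12: (x=2, y=0), (x=0, y=2)
  Distance 13: (x=1, y=0), (x=0, y=1)
  Distance 14: (x=0, y=0)
Total reachable: 72 (grid has 72 open cells total)

Answer: Reachable cells: 72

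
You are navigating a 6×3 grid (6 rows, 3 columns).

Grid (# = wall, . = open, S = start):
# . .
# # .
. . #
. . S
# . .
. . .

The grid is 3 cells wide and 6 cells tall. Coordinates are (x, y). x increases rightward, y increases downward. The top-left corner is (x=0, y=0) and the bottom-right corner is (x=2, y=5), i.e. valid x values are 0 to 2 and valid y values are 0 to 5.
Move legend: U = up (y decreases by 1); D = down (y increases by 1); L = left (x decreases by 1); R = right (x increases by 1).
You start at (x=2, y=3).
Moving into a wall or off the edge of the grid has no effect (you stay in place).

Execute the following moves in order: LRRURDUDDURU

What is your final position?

Answer: Final position: (x=2, y=3)

Derivation:
Start: (x=2, y=3)
  L (left): (x=2, y=3) -> (x=1, y=3)
  R (right): (x=1, y=3) -> (x=2, y=3)
  R (right): blocked, stay at (x=2, y=3)
  U (up): blocked, stay at (x=2, y=3)
  R (right): blocked, stay at (x=2, y=3)
  D (down): (x=2, y=3) -> (x=2, y=4)
  U (up): (x=2, y=4) -> (x=2, y=3)
  D (down): (x=2, y=3) -> (x=2, y=4)
  D (down): (x=2, y=4) -> (x=2, y=5)
  U (up): (x=2, y=5) -> (x=2, y=4)
  R (right): blocked, stay at (x=2, y=4)
  U (up): (x=2, y=4) -> (x=2, y=3)
Final: (x=2, y=3)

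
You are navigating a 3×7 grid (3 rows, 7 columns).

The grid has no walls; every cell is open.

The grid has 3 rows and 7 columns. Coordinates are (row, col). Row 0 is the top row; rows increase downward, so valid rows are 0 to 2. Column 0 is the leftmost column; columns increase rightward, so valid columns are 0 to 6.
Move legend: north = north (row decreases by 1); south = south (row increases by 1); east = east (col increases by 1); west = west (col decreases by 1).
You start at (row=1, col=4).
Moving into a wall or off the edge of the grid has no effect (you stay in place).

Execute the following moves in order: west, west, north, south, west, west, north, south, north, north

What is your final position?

Start: (row=1, col=4)
  west (west): (row=1, col=4) -> (row=1, col=3)
  west (west): (row=1, col=3) -> (row=1, col=2)
  north (north): (row=1, col=2) -> (row=0, col=2)
  south (south): (row=0, col=2) -> (row=1, col=2)
  west (west): (row=1, col=2) -> (row=1, col=1)
  west (west): (row=1, col=1) -> (row=1, col=0)
  north (north): (row=1, col=0) -> (row=0, col=0)
  south (south): (row=0, col=0) -> (row=1, col=0)
  north (north): (row=1, col=0) -> (row=0, col=0)
  north (north): blocked, stay at (row=0, col=0)
Final: (row=0, col=0)

Answer: Final position: (row=0, col=0)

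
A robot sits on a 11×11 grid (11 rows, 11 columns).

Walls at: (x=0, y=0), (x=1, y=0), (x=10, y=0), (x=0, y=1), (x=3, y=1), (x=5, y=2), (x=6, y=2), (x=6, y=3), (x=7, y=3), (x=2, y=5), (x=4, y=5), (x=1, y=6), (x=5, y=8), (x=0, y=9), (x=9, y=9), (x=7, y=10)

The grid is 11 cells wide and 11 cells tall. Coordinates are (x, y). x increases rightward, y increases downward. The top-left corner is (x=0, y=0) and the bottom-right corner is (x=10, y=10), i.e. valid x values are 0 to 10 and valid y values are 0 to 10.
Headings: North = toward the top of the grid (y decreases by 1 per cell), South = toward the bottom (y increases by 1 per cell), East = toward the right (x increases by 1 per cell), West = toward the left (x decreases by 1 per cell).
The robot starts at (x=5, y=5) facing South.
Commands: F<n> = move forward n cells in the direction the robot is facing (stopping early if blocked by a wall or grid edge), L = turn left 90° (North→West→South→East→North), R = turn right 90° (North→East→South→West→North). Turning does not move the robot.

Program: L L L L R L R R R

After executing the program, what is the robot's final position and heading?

Answer: Final position: (x=5, y=5), facing East

Derivation:
Start: (x=5, y=5), facing South
  L: turn left, now facing East
  L: turn left, now facing North
  L: turn left, now facing West
  L: turn left, now facing South
  R: turn right, now facing West
  L: turn left, now facing South
  R: turn right, now facing West
  R: turn right, now facing North
  R: turn right, now facing East
Final: (x=5, y=5), facing East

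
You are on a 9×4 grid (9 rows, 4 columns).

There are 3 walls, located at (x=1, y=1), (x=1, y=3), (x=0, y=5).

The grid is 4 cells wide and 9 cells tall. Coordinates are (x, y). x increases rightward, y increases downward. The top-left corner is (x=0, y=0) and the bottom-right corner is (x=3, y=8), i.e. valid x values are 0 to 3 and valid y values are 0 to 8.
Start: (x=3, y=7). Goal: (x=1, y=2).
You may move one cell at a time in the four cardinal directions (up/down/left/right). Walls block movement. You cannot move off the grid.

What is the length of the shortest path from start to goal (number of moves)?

Answer: Shortest path length: 7

Derivation:
BFS from (x=3, y=7) until reaching (x=1, y=2):
  Distance 0: (x=3, y=7)
  Distance 1: (x=3, y=6), (x=2, y=7), (x=3, y=8)
  Distance 2: (x=3, y=5), (x=2, y=6), (x=1, y=7), (x=2, y=8)
  Distance 3: (x=3, y=4), (x=2, y=5), (x=1, y=6), (x=0, y=7), (x=1, y=8)
  Distance 4: (x=3, y=3), (x=2, y=4), (x=1, y=5), (x=0, y=6), (x=0, y=8)
  Distance 5: (x=3, y=2), (x=2, y=3), (x=1, y=4)
  Distance 6: (x=3, y=1), (x=2, y=2), (x=0, y=4)
  Distance 7: (x=3, y=0), (x=2, y=1), (x=1, y=2), (x=0, y=3)  <- goal reached here
One shortest path (7 moves): (x=3, y=7) -> (x=2, y=7) -> (x=2, y=6) -> (x=2, y=5) -> (x=2, y=4) -> (x=2, y=3) -> (x=2, y=2) -> (x=1, y=2)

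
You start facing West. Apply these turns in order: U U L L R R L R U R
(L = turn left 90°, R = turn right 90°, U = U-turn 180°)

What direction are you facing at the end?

Answer: Final heading: South

Derivation:
Start: West
  U (U-turn (180°)) -> East
  U (U-turn (180°)) -> West
  L (left (90° counter-clockwise)) -> South
  L (left (90° counter-clockwise)) -> East
  R (right (90° clockwise)) -> South
  R (right (90° clockwise)) -> West
  L (left (90° counter-clockwise)) -> South
  R (right (90° clockwise)) -> West
  U (U-turn (180°)) -> East
  R (right (90° clockwise)) -> South
Final: South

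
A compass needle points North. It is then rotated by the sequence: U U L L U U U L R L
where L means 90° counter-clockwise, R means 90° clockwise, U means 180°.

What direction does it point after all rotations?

Start: North
  U (U-turn (180°)) -> South
  U (U-turn (180°)) -> North
  L (left (90° counter-clockwise)) -> West
  L (left (90° counter-clockwise)) -> South
  U (U-turn (180°)) -> North
  U (U-turn (180°)) -> South
  U (U-turn (180°)) -> North
  L (left (90° counter-clockwise)) -> West
  R (right (90° clockwise)) -> North
  L (left (90° counter-clockwise)) -> West
Final: West

Answer: Final heading: West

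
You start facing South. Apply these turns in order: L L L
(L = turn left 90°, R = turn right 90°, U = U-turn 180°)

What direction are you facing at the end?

Answer: Final heading: West

Derivation:
Start: South
  L (left (90° counter-clockwise)) -> East
  L (left (90° counter-clockwise)) -> North
  L (left (90° counter-clockwise)) -> West
Final: West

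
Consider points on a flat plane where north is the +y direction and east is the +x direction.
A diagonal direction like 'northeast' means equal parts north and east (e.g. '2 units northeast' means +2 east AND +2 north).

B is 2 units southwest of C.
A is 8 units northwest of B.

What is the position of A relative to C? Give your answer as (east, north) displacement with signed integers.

Place C at the origin (east=0, north=0).
  B is 2 units southwest of C: delta (east=-2, north=-2); B at (east=-2, north=-2).
  A is 8 units northwest of B: delta (east=-8, north=+8); A at (east=-10, north=6).
Therefore A relative to C: (east=-10, north=6).

Answer: A is at (east=-10, north=6) relative to C.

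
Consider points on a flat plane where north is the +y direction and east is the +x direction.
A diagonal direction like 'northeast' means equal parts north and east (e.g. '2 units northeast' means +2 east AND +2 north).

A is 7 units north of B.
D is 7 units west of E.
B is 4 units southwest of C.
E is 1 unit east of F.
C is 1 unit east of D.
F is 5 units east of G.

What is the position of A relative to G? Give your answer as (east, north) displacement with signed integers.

Place G at the origin (east=0, north=0).
  F is 5 units east of G: delta (east=+5, north=+0); F at (east=5, north=0).
  E is 1 unit east of F: delta (east=+1, north=+0); E at (east=6, north=0).
  D is 7 units west of E: delta (east=-7, north=+0); D at (east=-1, north=0).
  C is 1 unit east of D: delta (east=+1, north=+0); C at (east=0, north=0).
  B is 4 units southwest of C: delta (east=-4, north=-4); B at (east=-4, north=-4).
  A is 7 units north of B: delta (east=+0, north=+7); A at (east=-4, north=3).
Therefore A relative to G: (east=-4, north=3).

Answer: A is at (east=-4, north=3) relative to G.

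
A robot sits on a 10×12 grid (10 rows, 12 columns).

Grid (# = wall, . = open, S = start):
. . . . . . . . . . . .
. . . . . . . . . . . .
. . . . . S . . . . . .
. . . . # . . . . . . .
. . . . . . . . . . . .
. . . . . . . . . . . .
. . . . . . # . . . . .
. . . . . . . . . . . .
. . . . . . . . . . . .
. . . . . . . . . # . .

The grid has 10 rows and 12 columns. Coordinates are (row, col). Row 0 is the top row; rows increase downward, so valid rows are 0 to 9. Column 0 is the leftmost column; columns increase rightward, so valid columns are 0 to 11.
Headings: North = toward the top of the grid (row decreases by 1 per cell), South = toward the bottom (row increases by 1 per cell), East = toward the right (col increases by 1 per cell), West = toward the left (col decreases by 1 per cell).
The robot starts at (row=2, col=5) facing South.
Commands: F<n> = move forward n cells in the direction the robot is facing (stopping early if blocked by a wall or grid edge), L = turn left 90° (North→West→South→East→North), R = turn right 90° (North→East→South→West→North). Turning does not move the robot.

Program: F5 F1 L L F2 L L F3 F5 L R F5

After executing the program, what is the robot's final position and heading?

Start: (row=2, col=5), facing South
  F5: move forward 5, now at (row=7, col=5)
  F1: move forward 1, now at (row=8, col=5)
  L: turn left, now facing East
  L: turn left, now facing North
  F2: move forward 2, now at (row=6, col=5)
  L: turn left, now facing West
  L: turn left, now facing South
  F3: move forward 3, now at (row=9, col=5)
  F5: move forward 0/5 (blocked), now at (row=9, col=5)
  L: turn left, now facing East
  R: turn right, now facing South
  F5: move forward 0/5 (blocked), now at (row=9, col=5)
Final: (row=9, col=5), facing South

Answer: Final position: (row=9, col=5), facing South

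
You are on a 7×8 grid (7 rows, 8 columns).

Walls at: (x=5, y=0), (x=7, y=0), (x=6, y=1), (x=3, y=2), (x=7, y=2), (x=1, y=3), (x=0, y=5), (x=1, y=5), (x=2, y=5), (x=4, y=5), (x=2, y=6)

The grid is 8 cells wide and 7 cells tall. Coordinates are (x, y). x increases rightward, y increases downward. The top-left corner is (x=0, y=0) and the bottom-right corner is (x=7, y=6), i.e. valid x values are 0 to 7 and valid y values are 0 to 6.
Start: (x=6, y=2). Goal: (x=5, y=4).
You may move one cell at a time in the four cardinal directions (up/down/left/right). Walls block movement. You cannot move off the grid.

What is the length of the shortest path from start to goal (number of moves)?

Answer: Shortest path length: 3

Derivation:
BFS from (x=6, y=2) until reaching (x=5, y=4):
  Distance 0: (x=6, y=2)
  Distance 1: (x=5, y=2), (x=6, y=3)
  Distance 2: (x=5, y=1), (x=4, y=2), (x=5, y=3), (x=7, y=3), (x=6, y=4)
  Distance 3: (x=4, y=1), (x=4, y=3), (x=5, y=4), (x=7, y=4), (x=6, y=5)  <- goal reached here
One shortest path (3 moves): (x=6, y=2) -> (x=5, y=2) -> (x=5, y=3) -> (x=5, y=4)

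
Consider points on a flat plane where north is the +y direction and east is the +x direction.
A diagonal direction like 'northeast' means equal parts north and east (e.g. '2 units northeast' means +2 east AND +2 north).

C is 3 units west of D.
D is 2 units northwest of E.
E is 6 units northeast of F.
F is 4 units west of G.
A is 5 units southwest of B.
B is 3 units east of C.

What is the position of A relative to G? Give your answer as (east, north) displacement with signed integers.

Answer: A is at (east=-5, north=3) relative to G.

Derivation:
Place G at the origin (east=0, north=0).
  F is 4 units west of G: delta (east=-4, north=+0); F at (east=-4, north=0).
  E is 6 units northeast of F: delta (east=+6, north=+6); E at (east=2, north=6).
  D is 2 units northwest of E: delta (east=-2, north=+2); D at (east=0, north=8).
  C is 3 units west of D: delta (east=-3, north=+0); C at (east=-3, north=8).
  B is 3 units east of C: delta (east=+3, north=+0); B at (east=0, north=8).
  A is 5 units southwest of B: delta (east=-5, north=-5); A at (east=-5, north=3).
Therefore A relative to G: (east=-5, north=3).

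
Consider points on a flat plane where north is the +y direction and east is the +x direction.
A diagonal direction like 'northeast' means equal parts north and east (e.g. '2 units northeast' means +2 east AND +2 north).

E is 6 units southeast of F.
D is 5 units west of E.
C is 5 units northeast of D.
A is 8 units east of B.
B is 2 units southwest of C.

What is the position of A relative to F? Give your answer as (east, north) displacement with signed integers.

Answer: A is at (east=12, north=-3) relative to F.

Derivation:
Place F at the origin (east=0, north=0).
  E is 6 units southeast of F: delta (east=+6, north=-6); E at (east=6, north=-6).
  D is 5 units west of E: delta (east=-5, north=+0); D at (east=1, north=-6).
  C is 5 units northeast of D: delta (east=+5, north=+5); C at (east=6, north=-1).
  B is 2 units southwest of C: delta (east=-2, north=-2); B at (east=4, north=-3).
  A is 8 units east of B: delta (east=+8, north=+0); A at (east=12, north=-3).
Therefore A relative to F: (east=12, north=-3).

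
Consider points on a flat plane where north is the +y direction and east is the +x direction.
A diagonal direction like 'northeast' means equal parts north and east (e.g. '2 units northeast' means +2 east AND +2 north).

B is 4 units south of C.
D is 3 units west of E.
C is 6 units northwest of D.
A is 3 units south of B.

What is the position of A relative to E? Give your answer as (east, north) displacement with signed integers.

Answer: A is at (east=-9, north=-1) relative to E.

Derivation:
Place E at the origin (east=0, north=0).
  D is 3 units west of E: delta (east=-3, north=+0); D at (east=-3, north=0).
  C is 6 units northwest of D: delta (east=-6, north=+6); C at (east=-9, north=6).
  B is 4 units south of C: delta (east=+0, north=-4); B at (east=-9, north=2).
  A is 3 units south of B: delta (east=+0, north=-3); A at (east=-9, north=-1).
Therefore A relative to E: (east=-9, north=-1).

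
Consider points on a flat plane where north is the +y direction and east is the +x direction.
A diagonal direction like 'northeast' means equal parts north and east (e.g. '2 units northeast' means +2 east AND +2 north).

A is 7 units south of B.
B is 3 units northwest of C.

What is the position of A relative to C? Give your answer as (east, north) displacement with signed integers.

Answer: A is at (east=-3, north=-4) relative to C.

Derivation:
Place C at the origin (east=0, north=0).
  B is 3 units northwest of C: delta (east=-3, north=+3); B at (east=-3, north=3).
  A is 7 units south of B: delta (east=+0, north=-7); A at (east=-3, north=-4).
Therefore A relative to C: (east=-3, north=-4).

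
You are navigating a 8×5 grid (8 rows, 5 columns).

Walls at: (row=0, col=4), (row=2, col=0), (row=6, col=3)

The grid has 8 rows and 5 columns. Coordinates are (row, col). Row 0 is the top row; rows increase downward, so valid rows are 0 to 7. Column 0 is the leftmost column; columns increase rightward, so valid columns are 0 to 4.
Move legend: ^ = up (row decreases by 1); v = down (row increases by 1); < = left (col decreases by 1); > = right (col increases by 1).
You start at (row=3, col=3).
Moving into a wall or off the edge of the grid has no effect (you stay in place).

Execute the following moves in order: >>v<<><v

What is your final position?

Start: (row=3, col=3)
  > (right): (row=3, col=3) -> (row=3, col=4)
  > (right): blocked, stay at (row=3, col=4)
  v (down): (row=3, col=4) -> (row=4, col=4)
  < (left): (row=4, col=4) -> (row=4, col=3)
  < (left): (row=4, col=3) -> (row=4, col=2)
  > (right): (row=4, col=2) -> (row=4, col=3)
  < (left): (row=4, col=3) -> (row=4, col=2)
  v (down): (row=4, col=2) -> (row=5, col=2)
Final: (row=5, col=2)

Answer: Final position: (row=5, col=2)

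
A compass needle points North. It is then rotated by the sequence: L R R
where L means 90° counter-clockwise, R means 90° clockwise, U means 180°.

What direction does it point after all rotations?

Answer: Final heading: East

Derivation:
Start: North
  L (left (90° counter-clockwise)) -> West
  R (right (90° clockwise)) -> North
  R (right (90° clockwise)) -> East
Final: East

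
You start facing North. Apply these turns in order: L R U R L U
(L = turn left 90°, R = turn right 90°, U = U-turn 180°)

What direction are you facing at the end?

Start: North
  L (left (90° counter-clockwise)) -> West
  R (right (90° clockwise)) -> North
  U (U-turn (180°)) -> South
  R (right (90° clockwise)) -> West
  L (left (90° counter-clockwise)) -> South
  U (U-turn (180°)) -> North
Final: North

Answer: Final heading: North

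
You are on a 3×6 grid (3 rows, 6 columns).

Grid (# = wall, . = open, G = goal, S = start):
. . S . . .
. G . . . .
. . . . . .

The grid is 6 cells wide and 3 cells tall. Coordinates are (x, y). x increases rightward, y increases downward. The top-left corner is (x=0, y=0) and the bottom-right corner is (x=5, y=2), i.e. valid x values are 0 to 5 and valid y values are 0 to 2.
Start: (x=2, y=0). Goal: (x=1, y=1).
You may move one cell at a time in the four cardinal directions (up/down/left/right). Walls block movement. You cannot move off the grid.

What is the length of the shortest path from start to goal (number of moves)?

Answer: Shortest path length: 2

Derivation:
BFS from (x=2, y=0) until reaching (x=1, y=1):
  Distance 0: (x=2, y=0)
  Distance 1: (x=1, y=0), (x=3, y=0), (x=2, y=1)
  Distance 2: (x=0, y=0), (x=4, y=0), (x=1, y=1), (x=3, y=1), (x=2, y=2)  <- goal reached here
One shortest path (2 moves): (x=2, y=0) -> (x=1, y=0) -> (x=1, y=1)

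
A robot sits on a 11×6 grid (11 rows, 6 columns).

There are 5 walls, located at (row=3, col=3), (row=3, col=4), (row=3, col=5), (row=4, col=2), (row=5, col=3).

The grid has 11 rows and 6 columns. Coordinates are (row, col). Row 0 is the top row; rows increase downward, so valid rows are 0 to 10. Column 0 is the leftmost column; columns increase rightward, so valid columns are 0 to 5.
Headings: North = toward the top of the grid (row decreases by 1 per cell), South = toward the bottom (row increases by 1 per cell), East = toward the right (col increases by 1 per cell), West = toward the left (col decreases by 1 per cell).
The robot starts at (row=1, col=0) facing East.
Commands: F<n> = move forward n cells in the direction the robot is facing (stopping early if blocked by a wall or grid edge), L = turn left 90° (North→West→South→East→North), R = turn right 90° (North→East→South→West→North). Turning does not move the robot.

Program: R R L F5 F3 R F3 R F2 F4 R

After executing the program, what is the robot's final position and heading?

Answer: Final position: (row=3, col=0), facing East

Derivation:
Start: (row=1, col=0), facing East
  R: turn right, now facing South
  R: turn right, now facing West
  L: turn left, now facing South
  F5: move forward 5, now at (row=6, col=0)
  F3: move forward 3, now at (row=9, col=0)
  R: turn right, now facing West
  F3: move forward 0/3 (blocked), now at (row=9, col=0)
  R: turn right, now facing North
  F2: move forward 2, now at (row=7, col=0)
  F4: move forward 4, now at (row=3, col=0)
  R: turn right, now facing East
Final: (row=3, col=0), facing East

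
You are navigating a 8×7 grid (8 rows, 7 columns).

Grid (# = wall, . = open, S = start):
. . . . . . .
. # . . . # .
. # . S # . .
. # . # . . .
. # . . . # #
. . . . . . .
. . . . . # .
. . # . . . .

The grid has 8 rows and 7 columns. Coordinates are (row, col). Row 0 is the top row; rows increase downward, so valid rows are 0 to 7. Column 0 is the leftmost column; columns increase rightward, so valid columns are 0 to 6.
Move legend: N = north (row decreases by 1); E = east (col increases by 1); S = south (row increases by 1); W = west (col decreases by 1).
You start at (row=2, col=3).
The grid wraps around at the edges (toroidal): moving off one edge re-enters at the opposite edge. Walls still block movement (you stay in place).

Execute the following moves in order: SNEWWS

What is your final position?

Answer: Final position: (row=2, col=2)

Derivation:
Start: (row=2, col=3)
  S (south): blocked, stay at (row=2, col=3)
  N (north): (row=2, col=3) -> (row=1, col=3)
  E (east): (row=1, col=3) -> (row=1, col=4)
  W (west): (row=1, col=4) -> (row=1, col=3)
  W (west): (row=1, col=3) -> (row=1, col=2)
  S (south): (row=1, col=2) -> (row=2, col=2)
Final: (row=2, col=2)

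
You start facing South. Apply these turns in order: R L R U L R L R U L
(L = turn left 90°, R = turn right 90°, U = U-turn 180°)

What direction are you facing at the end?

Start: South
  R (right (90° clockwise)) -> West
  L (left (90° counter-clockwise)) -> South
  R (right (90° clockwise)) -> West
  U (U-turn (180°)) -> East
  L (left (90° counter-clockwise)) -> North
  R (right (90° clockwise)) -> East
  L (left (90° counter-clockwise)) -> North
  R (right (90° clockwise)) -> East
  U (U-turn (180°)) -> West
  L (left (90° counter-clockwise)) -> South
Final: South

Answer: Final heading: South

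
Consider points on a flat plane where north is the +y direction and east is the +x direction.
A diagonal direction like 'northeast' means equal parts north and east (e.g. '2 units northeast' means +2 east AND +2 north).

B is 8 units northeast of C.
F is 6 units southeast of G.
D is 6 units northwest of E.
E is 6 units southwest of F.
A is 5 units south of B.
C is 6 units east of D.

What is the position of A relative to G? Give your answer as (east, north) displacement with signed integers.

Place G at the origin (east=0, north=0).
  F is 6 units southeast of G: delta (east=+6, north=-6); F at (east=6, north=-6).
  E is 6 units southwest of F: delta (east=-6, north=-6); E at (east=0, north=-12).
  D is 6 units northwest of E: delta (east=-6, north=+6); D at (east=-6, north=-6).
  C is 6 units east of D: delta (east=+6, north=+0); C at (east=0, north=-6).
  B is 8 units northeast of C: delta (east=+8, north=+8); B at (east=8, north=2).
  A is 5 units south of B: delta (east=+0, north=-5); A at (east=8, north=-3).
Therefore A relative to G: (east=8, north=-3).

Answer: A is at (east=8, north=-3) relative to G.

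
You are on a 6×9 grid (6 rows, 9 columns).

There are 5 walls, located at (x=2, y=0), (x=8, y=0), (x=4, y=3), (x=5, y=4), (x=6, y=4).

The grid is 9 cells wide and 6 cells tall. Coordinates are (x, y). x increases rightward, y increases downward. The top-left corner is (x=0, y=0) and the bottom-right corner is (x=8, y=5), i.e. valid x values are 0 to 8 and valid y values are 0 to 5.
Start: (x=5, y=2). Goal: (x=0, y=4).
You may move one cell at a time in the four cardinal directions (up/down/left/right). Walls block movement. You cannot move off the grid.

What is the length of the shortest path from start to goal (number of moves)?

BFS from (x=5, y=2) until reaching (x=0, y=4):
  Distance 0: (x=5, y=2)
  Distance 1: (x=5, y=1), (x=4, y=2), (x=6, y=2), (x=5, y=3)
  Distance 2: (x=5, y=0), (x=4, y=1), (x=6, y=1), (x=3, y=2), (x=7, y=2), (x=6, y=3)
  Distance 3: (x=4, y=0), (x=6, y=0), (x=3, y=1), (x=7, y=1), (x=2, y=2), (x=8, y=2), (x=3, y=3), (x=7, y=3)
  Distance 4: (x=3, y=0), (x=7, y=0), (x=2, y=1), (x=8, y=1), (x=1, y=2), (x=2, y=3), (x=8, y=3), (x=3, y=4), (x=7, y=4)
  Distance 5: (x=1, y=1), (x=0, y=2), (x=1, y=3), (x=2, y=4), (x=4, y=4), (x=8, y=4), (x=3, y=5), (x=7, y=5)
  Distance 6: (x=1, y=0), (x=0, y=1), (x=0, y=3), (x=1, y=4), (x=2, y=5), (x=4, y=5), (x=6, y=5), (x=8, y=5)
  Distance 7: (x=0, y=0), (x=0, y=4), (x=1, y=5), (x=5, y=5)  <- goal reached here
One shortest path (7 moves): (x=5, y=2) -> (x=4, y=2) -> (x=3, y=2) -> (x=2, y=2) -> (x=1, y=2) -> (x=0, y=2) -> (x=0, y=3) -> (x=0, y=4)

Answer: Shortest path length: 7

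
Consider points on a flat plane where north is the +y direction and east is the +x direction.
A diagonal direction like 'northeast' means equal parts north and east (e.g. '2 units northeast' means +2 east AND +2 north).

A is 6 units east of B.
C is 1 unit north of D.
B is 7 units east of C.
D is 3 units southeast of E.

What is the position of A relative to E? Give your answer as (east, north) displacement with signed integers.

Answer: A is at (east=16, north=-2) relative to E.

Derivation:
Place E at the origin (east=0, north=0).
  D is 3 units southeast of E: delta (east=+3, north=-3); D at (east=3, north=-3).
  C is 1 unit north of D: delta (east=+0, north=+1); C at (east=3, north=-2).
  B is 7 units east of C: delta (east=+7, north=+0); B at (east=10, north=-2).
  A is 6 units east of B: delta (east=+6, north=+0); A at (east=16, north=-2).
Therefore A relative to E: (east=16, north=-2).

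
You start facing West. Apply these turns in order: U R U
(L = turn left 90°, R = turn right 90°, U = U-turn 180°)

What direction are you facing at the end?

Answer: Final heading: North

Derivation:
Start: West
  U (U-turn (180°)) -> East
  R (right (90° clockwise)) -> South
  U (U-turn (180°)) -> North
Final: North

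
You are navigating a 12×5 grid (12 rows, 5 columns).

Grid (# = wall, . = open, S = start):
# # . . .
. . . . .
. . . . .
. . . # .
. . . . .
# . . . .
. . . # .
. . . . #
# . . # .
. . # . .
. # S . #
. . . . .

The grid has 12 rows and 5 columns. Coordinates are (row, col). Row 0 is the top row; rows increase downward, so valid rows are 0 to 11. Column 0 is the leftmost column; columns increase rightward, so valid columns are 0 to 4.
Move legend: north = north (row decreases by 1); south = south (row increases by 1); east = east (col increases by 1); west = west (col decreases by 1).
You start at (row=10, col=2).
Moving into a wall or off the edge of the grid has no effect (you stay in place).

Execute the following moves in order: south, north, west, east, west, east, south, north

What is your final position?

Answer: Final position: (row=10, col=3)

Derivation:
Start: (row=10, col=2)
  south (south): (row=10, col=2) -> (row=11, col=2)
  north (north): (row=11, col=2) -> (row=10, col=2)
  west (west): blocked, stay at (row=10, col=2)
  east (east): (row=10, col=2) -> (row=10, col=3)
  west (west): (row=10, col=3) -> (row=10, col=2)
  east (east): (row=10, col=2) -> (row=10, col=3)
  south (south): (row=10, col=3) -> (row=11, col=3)
  north (north): (row=11, col=3) -> (row=10, col=3)
Final: (row=10, col=3)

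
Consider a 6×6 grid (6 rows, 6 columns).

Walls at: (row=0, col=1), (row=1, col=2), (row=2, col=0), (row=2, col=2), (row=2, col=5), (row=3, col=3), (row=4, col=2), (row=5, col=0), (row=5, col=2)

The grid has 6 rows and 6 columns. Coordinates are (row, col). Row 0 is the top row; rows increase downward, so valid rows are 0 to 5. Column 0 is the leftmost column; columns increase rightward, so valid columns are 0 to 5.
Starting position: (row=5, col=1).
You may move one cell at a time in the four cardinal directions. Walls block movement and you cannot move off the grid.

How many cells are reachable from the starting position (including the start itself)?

Answer: Reachable cells: 10

Derivation:
BFS flood-fill from (row=5, col=1):
  Distance 0: (row=5, col=1)
  Distance 1: (row=4, col=1)
  Distance 2: (row=3, col=1), (row=4, col=0)
  Distance 3: (row=2, col=1), (row=3, col=0), (row=3, col=2)
  Distance 4: (row=1, col=1)
  Distance 5: (row=1, col=0)
  Distance 6: (row=0, col=0)
Total reachable: 10 (grid has 27 open cells total)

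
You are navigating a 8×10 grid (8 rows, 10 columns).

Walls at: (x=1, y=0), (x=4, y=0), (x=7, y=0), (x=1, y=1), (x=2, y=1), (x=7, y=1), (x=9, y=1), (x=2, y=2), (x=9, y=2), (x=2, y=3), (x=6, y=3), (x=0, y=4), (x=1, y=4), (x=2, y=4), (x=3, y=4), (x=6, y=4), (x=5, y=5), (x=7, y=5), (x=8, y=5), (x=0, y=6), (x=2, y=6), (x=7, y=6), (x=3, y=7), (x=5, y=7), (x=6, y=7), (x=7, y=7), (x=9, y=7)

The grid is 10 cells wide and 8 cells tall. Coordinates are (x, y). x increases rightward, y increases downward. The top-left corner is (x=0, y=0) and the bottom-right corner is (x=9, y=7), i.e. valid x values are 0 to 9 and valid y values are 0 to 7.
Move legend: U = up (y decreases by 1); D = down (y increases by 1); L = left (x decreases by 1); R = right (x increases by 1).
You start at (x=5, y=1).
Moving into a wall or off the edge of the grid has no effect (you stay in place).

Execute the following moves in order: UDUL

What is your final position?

Answer: Final position: (x=5, y=0)

Derivation:
Start: (x=5, y=1)
  U (up): (x=5, y=1) -> (x=5, y=0)
  D (down): (x=5, y=0) -> (x=5, y=1)
  U (up): (x=5, y=1) -> (x=5, y=0)
  L (left): blocked, stay at (x=5, y=0)
Final: (x=5, y=0)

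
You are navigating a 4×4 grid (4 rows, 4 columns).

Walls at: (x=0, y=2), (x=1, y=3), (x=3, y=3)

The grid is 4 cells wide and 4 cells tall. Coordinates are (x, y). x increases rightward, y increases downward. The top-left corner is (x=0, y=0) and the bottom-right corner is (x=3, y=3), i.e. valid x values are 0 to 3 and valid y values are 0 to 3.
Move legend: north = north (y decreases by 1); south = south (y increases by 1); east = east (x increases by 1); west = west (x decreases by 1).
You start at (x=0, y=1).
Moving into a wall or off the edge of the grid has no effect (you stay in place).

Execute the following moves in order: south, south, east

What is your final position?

Answer: Final position: (x=1, y=1)

Derivation:
Start: (x=0, y=1)
  south (south): blocked, stay at (x=0, y=1)
  south (south): blocked, stay at (x=0, y=1)
  east (east): (x=0, y=1) -> (x=1, y=1)
Final: (x=1, y=1)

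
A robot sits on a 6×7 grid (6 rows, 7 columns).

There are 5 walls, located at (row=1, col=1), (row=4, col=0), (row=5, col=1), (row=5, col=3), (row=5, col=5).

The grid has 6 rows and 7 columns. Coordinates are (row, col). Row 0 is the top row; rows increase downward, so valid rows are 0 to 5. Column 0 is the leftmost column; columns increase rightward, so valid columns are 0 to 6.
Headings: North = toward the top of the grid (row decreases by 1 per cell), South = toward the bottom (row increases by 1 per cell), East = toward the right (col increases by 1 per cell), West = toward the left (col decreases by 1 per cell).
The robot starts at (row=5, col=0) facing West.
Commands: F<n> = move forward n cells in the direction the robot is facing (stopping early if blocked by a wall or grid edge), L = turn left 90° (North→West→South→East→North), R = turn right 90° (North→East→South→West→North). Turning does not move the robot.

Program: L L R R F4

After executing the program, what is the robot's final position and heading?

Start: (row=5, col=0), facing West
  L: turn left, now facing South
  L: turn left, now facing East
  R: turn right, now facing South
  R: turn right, now facing West
  F4: move forward 0/4 (blocked), now at (row=5, col=0)
Final: (row=5, col=0), facing West

Answer: Final position: (row=5, col=0), facing West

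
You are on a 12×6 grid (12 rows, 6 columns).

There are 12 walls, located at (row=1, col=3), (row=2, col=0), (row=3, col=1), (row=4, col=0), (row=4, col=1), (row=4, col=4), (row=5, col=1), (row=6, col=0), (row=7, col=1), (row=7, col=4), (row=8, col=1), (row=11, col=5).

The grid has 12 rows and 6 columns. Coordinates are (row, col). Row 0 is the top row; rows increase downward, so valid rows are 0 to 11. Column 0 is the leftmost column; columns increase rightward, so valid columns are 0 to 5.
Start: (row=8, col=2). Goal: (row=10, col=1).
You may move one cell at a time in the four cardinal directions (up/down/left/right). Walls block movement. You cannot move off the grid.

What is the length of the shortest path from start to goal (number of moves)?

BFS from (row=8, col=2) until reaching (row=10, col=1):
  Distance 0: (row=8, col=2)
  Distance 1: (row=7, col=2), (row=8, col=3), (row=9, col=2)
  Distance 2: (row=6, col=2), (row=7, col=3), (row=8, col=4), (row=9, col=1), (row=9, col=3), (row=10, col=2)
  Distance 3: (row=5, col=2), (row=6, col=1), (row=6, col=3), (row=8, col=5), (row=9, col=0), (row=9, col=4), (row=10, col=1), (row=10, col=3), (row=11, col=2)  <- goal reached here
One shortest path (3 moves): (row=8, col=2) -> (row=9, col=2) -> (row=9, col=1) -> (row=10, col=1)

Answer: Shortest path length: 3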